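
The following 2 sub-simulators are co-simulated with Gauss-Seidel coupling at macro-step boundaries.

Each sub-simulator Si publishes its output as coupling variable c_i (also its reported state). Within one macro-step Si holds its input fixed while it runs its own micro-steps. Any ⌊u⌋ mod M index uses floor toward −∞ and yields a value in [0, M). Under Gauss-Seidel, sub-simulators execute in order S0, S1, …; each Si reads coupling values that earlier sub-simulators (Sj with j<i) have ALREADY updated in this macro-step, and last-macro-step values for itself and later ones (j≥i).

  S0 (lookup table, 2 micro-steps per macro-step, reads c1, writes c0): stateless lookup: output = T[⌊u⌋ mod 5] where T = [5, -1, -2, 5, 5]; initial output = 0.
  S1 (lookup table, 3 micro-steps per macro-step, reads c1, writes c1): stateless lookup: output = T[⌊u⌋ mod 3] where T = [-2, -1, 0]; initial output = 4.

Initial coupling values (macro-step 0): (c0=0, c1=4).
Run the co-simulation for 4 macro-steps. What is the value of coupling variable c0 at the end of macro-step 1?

macro 1: S0 reads c1=4 → after 2×micro: 5; S1 reads c1=4 → after 3×micro: -1 ⇒ (c0=5, c1=-1)
macro 2: S0 reads c1=-1 → after 2×micro: 5; S1 reads c1=-1 → after 3×micro: 0 ⇒ (c0=5, c1=0)
macro 3: S0 reads c1=0 → after 2×micro: 5; S1 reads c1=0 → after 3×micro: -2 ⇒ (c0=5, c1=-2)
macro 4: S0 reads c1=-2 → after 2×micro: 5; S1 reads c1=-2 → after 3×micro: -1 ⇒ (c0=5, c1=-1)

c0 at macro-step 1 = 5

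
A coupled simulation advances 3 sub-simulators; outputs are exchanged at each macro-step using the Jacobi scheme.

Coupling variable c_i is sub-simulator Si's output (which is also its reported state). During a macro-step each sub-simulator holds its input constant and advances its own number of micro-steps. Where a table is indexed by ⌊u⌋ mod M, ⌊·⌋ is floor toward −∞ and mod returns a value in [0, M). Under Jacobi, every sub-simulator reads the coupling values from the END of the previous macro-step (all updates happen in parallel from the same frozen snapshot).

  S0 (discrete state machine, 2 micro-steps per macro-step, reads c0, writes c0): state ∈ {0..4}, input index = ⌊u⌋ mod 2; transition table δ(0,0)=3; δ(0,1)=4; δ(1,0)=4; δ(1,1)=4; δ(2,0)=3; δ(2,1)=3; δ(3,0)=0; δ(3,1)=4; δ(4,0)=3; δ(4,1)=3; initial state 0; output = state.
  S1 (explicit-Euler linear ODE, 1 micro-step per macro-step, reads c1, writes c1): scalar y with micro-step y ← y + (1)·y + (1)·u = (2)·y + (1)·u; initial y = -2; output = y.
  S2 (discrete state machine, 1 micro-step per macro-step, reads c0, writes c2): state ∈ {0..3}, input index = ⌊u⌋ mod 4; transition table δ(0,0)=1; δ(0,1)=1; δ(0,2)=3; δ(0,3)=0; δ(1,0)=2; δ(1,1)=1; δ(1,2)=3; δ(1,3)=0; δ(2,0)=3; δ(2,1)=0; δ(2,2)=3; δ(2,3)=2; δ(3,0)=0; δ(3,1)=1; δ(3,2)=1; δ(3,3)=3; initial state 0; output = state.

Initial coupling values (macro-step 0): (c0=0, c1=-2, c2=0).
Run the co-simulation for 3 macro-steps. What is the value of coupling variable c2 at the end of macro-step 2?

c2 at macro-step 2 = 2

macro 1: S0 reads c0=0 → after 2×micro: 0; S1 reads c1=-2 → after 1×micro: -6; S2 reads c0=0 → after 1×micro: 1 ⇒ (c0=0, c1=-6, c2=1)
macro 2: S0 reads c0=0 → after 2×micro: 0; S1 reads c1=-6 → after 1×micro: -18; S2 reads c0=0 → after 1×micro: 2 ⇒ (c0=0, c1=-18, c2=2)
macro 3: S0 reads c0=0 → after 2×micro: 0; S1 reads c1=-18 → after 1×micro: -54; S2 reads c0=0 → after 1×micro: 3 ⇒ (c0=0, c1=-54, c2=3)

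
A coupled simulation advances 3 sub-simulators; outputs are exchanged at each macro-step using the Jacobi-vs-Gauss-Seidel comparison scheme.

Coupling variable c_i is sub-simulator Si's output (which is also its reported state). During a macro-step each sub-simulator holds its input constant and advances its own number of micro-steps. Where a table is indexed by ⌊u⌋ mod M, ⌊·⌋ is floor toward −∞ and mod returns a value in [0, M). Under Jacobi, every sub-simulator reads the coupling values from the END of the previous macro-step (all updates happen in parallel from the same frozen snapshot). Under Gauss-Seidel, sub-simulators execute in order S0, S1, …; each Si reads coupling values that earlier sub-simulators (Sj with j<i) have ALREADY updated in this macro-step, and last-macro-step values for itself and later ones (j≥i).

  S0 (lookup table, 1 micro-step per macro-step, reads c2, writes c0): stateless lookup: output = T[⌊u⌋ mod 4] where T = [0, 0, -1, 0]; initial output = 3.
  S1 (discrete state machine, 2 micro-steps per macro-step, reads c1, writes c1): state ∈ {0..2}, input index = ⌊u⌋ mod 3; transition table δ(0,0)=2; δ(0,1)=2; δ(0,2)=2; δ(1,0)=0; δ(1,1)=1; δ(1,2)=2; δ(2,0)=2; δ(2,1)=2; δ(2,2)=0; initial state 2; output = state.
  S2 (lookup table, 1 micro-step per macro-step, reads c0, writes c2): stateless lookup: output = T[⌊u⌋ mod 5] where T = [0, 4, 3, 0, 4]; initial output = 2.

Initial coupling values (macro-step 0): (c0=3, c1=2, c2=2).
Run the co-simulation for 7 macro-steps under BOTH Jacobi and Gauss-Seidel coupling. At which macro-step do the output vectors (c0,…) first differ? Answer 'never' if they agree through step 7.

first divergence at macro-step: 1

[Jacobi] macro 1: S0 reads c2=2 → after 1×micro: -1; S1 reads c1=2 → after 2×micro: 2; S2 reads c0=3 → after 1×micro: 0 ⇒ (c0=-1, c1=2, c2=0)
[Jacobi] macro 2: S0 reads c2=0 → after 1×micro: 0; S1 reads c1=2 → after 2×micro: 2; S2 reads c0=-1 → after 1×micro: 4 ⇒ (c0=0, c1=2, c2=4)
[Jacobi] macro 3: S0 reads c2=4 → after 1×micro: 0; S1 reads c1=2 → after 2×micro: 2; S2 reads c0=0 → after 1×micro: 0 ⇒ (c0=0, c1=2, c2=0)
[Jacobi] macro 4: S0 reads c2=0 → after 1×micro: 0; S1 reads c1=2 → after 2×micro: 2; S2 reads c0=0 → after 1×micro: 0 ⇒ (c0=0, c1=2, c2=0)
[Jacobi] macro 5: S0 reads c2=0 → after 1×micro: 0; S1 reads c1=2 → after 2×micro: 2; S2 reads c0=0 → after 1×micro: 0 ⇒ (c0=0, c1=2, c2=0)
[Jacobi] macro 6: S0 reads c2=0 → after 1×micro: 0; S1 reads c1=2 → after 2×micro: 2; S2 reads c0=0 → after 1×micro: 0 ⇒ (c0=0, c1=2, c2=0)
[Jacobi] macro 7: S0 reads c2=0 → after 1×micro: 0; S1 reads c1=2 → after 2×micro: 2; S2 reads c0=0 → after 1×micro: 0 ⇒ (c0=0, c1=2, c2=0)
[Gauss-Seidel] macro 1: S0 reads c2=2 → after 1×micro: -1; S1 reads c1=2 → after 2×micro: 2; S2 reads c0=-1 → after 1×micro: 4 ⇒ (c0=-1, c1=2, c2=4)
[Gauss-Seidel] macro 2: S0 reads c2=4 → after 1×micro: 0; S1 reads c1=2 → after 2×micro: 2; S2 reads c0=0 → after 1×micro: 0 ⇒ (c0=0, c1=2, c2=0)
[Gauss-Seidel] macro 3: S0 reads c2=0 → after 1×micro: 0; S1 reads c1=2 → after 2×micro: 2; S2 reads c0=0 → after 1×micro: 0 ⇒ (c0=0, c1=2, c2=0)
[Gauss-Seidel] macro 4: S0 reads c2=0 → after 1×micro: 0; S1 reads c1=2 → after 2×micro: 2; S2 reads c0=0 → after 1×micro: 0 ⇒ (c0=0, c1=2, c2=0)
[Gauss-Seidel] macro 5: S0 reads c2=0 → after 1×micro: 0; S1 reads c1=2 → after 2×micro: 2; S2 reads c0=0 → after 1×micro: 0 ⇒ (c0=0, c1=2, c2=0)
[Gauss-Seidel] macro 6: S0 reads c2=0 → after 1×micro: 0; S1 reads c1=2 → after 2×micro: 2; S2 reads c0=0 → after 1×micro: 0 ⇒ (c0=0, c1=2, c2=0)
[Gauss-Seidel] macro 7: S0 reads c2=0 → after 1×micro: 0; S1 reads c1=2 → after 2×micro: 2; S2 reads c0=0 → after 1×micro: 0 ⇒ (c0=0, c1=2, c2=0)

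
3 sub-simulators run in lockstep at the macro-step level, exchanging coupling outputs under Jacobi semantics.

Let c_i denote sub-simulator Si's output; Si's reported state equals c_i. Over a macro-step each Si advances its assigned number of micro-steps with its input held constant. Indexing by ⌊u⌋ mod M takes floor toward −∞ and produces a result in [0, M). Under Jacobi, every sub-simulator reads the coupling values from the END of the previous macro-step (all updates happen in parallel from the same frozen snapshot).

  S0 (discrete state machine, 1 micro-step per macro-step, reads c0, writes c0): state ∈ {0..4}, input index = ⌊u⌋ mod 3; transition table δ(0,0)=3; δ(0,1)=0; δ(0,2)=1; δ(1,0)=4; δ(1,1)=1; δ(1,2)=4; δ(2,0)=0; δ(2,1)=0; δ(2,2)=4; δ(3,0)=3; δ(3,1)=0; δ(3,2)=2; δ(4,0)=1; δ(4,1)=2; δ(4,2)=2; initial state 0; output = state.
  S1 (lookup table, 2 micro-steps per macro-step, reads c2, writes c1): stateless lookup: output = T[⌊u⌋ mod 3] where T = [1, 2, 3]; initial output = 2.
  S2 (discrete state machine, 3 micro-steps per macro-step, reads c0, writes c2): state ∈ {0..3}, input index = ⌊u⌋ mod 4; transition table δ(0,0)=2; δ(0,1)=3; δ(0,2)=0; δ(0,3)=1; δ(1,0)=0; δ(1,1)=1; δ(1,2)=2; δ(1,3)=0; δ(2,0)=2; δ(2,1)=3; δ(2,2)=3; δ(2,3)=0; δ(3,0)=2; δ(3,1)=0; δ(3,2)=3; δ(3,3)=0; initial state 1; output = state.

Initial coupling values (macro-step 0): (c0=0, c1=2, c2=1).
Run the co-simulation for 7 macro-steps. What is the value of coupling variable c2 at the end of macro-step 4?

c2 at macro-step 4 = 0

macro 1: S0 reads c0=0 → after 1×micro: 3; S1 reads c2=1 → after 2×micro: 2; S2 reads c0=0 → after 3×micro: 2 ⇒ (c0=3, c1=2, c2=2)
macro 2: S0 reads c0=3 → after 1×micro: 3; S1 reads c2=2 → after 2×micro: 3; S2 reads c0=3 → after 3×micro: 0 ⇒ (c0=3, c1=3, c2=0)
macro 3: S0 reads c0=3 → after 1×micro: 3; S1 reads c2=0 → after 2×micro: 1; S2 reads c0=3 → after 3×micro: 1 ⇒ (c0=3, c1=1, c2=1)
macro 4: S0 reads c0=3 → after 1×micro: 3; S1 reads c2=1 → after 2×micro: 2; S2 reads c0=3 → after 3×micro: 0 ⇒ (c0=3, c1=2, c2=0)
macro 5: S0 reads c0=3 → after 1×micro: 3; S1 reads c2=0 → after 2×micro: 1; S2 reads c0=3 → after 3×micro: 1 ⇒ (c0=3, c1=1, c2=1)
macro 6: S0 reads c0=3 → after 1×micro: 3; S1 reads c2=1 → after 2×micro: 2; S2 reads c0=3 → after 3×micro: 0 ⇒ (c0=3, c1=2, c2=0)
macro 7: S0 reads c0=3 → after 1×micro: 3; S1 reads c2=0 → after 2×micro: 1; S2 reads c0=3 → after 3×micro: 1 ⇒ (c0=3, c1=1, c2=1)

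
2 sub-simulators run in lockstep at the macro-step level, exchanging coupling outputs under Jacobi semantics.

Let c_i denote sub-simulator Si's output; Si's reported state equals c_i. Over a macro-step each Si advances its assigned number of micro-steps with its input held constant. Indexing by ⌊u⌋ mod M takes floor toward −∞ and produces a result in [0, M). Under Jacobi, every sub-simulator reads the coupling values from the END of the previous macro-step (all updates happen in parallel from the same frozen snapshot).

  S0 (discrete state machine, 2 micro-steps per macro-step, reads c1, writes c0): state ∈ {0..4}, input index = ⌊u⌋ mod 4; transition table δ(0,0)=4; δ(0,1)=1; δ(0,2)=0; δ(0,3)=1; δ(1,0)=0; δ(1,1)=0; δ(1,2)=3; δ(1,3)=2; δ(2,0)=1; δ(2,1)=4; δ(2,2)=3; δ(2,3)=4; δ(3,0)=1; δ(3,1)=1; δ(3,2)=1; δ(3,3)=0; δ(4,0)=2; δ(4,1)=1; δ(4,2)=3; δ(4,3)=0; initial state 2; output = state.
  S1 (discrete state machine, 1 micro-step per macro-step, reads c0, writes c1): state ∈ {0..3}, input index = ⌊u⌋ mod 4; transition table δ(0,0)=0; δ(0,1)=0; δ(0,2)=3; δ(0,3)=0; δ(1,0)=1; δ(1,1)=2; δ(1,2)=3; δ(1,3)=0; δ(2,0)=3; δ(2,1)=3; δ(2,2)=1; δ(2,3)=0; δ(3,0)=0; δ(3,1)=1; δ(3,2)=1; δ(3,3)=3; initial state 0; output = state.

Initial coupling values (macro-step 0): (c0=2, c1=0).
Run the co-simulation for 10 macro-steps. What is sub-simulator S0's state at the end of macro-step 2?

macro 1: S0 reads c1=0 → after 2×micro: 0; S1 reads c0=2 → after 1×micro: 3 ⇒ (c0=0, c1=3)
macro 2: S0 reads c1=3 → after 2×micro: 2; S1 reads c0=0 → after 1×micro: 0 ⇒ (c0=2, c1=0)
macro 3: S0 reads c1=0 → after 2×micro: 0; S1 reads c0=2 → after 1×micro: 3 ⇒ (c0=0, c1=3)
macro 4: S0 reads c1=3 → after 2×micro: 2; S1 reads c0=0 → after 1×micro: 0 ⇒ (c0=2, c1=0)
macro 5: S0 reads c1=0 → after 2×micro: 0; S1 reads c0=2 → after 1×micro: 3 ⇒ (c0=0, c1=3)
macro 6: S0 reads c1=3 → after 2×micro: 2; S1 reads c0=0 → after 1×micro: 0 ⇒ (c0=2, c1=0)
macro 7: S0 reads c1=0 → after 2×micro: 0; S1 reads c0=2 → after 1×micro: 3 ⇒ (c0=0, c1=3)
macro 8: S0 reads c1=3 → after 2×micro: 2; S1 reads c0=0 → after 1×micro: 0 ⇒ (c0=2, c1=0)
macro 9: S0 reads c1=0 → after 2×micro: 0; S1 reads c0=2 → after 1×micro: 3 ⇒ (c0=0, c1=3)
macro 10: S0 reads c1=3 → after 2×micro: 2; S1 reads c0=0 → after 1×micro: 0 ⇒ (c0=2, c1=0)

S0 state at macro-step 2 = 2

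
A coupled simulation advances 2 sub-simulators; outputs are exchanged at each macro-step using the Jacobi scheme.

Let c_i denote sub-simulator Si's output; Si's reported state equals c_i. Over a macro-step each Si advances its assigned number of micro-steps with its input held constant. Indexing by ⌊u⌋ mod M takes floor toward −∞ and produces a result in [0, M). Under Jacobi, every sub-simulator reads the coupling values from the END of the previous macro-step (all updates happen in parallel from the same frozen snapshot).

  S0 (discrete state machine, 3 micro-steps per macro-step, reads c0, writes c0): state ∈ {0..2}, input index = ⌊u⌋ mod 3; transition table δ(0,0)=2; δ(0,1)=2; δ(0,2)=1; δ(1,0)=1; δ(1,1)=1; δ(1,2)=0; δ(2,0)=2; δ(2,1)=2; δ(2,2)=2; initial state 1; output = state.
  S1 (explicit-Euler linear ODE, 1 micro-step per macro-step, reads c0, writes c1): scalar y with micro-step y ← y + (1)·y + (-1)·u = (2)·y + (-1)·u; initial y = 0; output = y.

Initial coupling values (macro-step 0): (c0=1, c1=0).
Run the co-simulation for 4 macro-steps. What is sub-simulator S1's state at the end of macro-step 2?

S1 state at macro-step 2 = -3

macro 1: S0 reads c0=1 → after 3×micro: 1; S1 reads c0=1 → after 1×micro: -1 ⇒ (c0=1, c1=-1)
macro 2: S0 reads c0=1 → after 3×micro: 1; S1 reads c0=1 → after 1×micro: -3 ⇒ (c0=1, c1=-3)
macro 3: S0 reads c0=1 → after 3×micro: 1; S1 reads c0=1 → after 1×micro: -7 ⇒ (c0=1, c1=-7)
macro 4: S0 reads c0=1 → after 3×micro: 1; S1 reads c0=1 → after 1×micro: -15 ⇒ (c0=1, c1=-15)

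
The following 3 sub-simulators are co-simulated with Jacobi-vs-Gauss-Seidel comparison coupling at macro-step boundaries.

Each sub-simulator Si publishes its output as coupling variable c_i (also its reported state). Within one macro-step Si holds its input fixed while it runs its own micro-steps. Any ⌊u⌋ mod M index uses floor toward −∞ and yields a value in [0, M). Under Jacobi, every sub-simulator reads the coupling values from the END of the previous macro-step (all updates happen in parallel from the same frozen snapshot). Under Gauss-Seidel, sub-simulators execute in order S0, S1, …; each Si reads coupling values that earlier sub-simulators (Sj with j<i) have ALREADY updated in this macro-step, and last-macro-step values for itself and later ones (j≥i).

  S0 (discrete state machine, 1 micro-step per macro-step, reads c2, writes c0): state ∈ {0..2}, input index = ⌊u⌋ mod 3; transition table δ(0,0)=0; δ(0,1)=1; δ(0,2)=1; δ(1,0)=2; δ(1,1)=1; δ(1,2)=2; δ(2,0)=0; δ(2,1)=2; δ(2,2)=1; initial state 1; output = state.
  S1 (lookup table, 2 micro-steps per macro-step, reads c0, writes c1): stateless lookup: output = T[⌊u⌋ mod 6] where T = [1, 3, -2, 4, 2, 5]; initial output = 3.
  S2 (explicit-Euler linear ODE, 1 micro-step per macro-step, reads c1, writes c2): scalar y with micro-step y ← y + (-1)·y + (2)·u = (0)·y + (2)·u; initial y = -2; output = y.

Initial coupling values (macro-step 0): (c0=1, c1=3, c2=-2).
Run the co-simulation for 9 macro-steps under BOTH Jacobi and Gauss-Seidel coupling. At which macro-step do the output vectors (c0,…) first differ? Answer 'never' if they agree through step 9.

first divergence at macro-step: 2

[Jacobi] macro 1: S0 reads c2=-2 → after 1×micro: 1; S1 reads c0=1 → after 2×micro: 3; S2 reads c1=3 → after 1×micro: 6 ⇒ (c0=1, c1=3, c2=6)
[Jacobi] macro 2: S0 reads c2=6 → after 1×micro: 2; S1 reads c0=1 → after 2×micro: 3; S2 reads c1=3 → after 1×micro: 6 ⇒ (c0=2, c1=3, c2=6)
[Jacobi] macro 3: S0 reads c2=6 → after 1×micro: 0; S1 reads c0=2 → after 2×micro: -2; S2 reads c1=3 → after 1×micro: 6 ⇒ (c0=0, c1=-2, c2=6)
[Jacobi] macro 4: S0 reads c2=6 → after 1×micro: 0; S1 reads c0=0 → after 2×micro: 1; S2 reads c1=-2 → after 1×micro: -4 ⇒ (c0=0, c1=1, c2=-4)
[Jacobi] macro 5: S0 reads c2=-4 → after 1×micro: 1; S1 reads c0=0 → after 2×micro: 1; S2 reads c1=1 → after 1×micro: 2 ⇒ (c0=1, c1=1, c2=2)
[Jacobi] macro 6: S0 reads c2=2 → after 1×micro: 2; S1 reads c0=1 → after 2×micro: 3; S2 reads c1=1 → after 1×micro: 2 ⇒ (c0=2, c1=3, c2=2)
[Jacobi] macro 7: S0 reads c2=2 → after 1×micro: 1; S1 reads c0=2 → after 2×micro: -2; S2 reads c1=3 → after 1×micro: 6 ⇒ (c0=1, c1=-2, c2=6)
[Jacobi] macro 8: S0 reads c2=6 → after 1×micro: 2; S1 reads c0=1 → after 2×micro: 3; S2 reads c1=-2 → after 1×micro: -4 ⇒ (c0=2, c1=3, c2=-4)
[Jacobi] macro 9: S0 reads c2=-4 → after 1×micro: 1; S1 reads c0=2 → after 2×micro: -2; S2 reads c1=3 → after 1×micro: 6 ⇒ (c0=1, c1=-2, c2=6)
[Gauss-Seidel] macro 1: S0 reads c2=-2 → after 1×micro: 1; S1 reads c0=1 → after 2×micro: 3; S2 reads c1=3 → after 1×micro: 6 ⇒ (c0=1, c1=3, c2=6)
[Gauss-Seidel] macro 2: S0 reads c2=6 → after 1×micro: 2; S1 reads c0=2 → after 2×micro: -2; S2 reads c1=-2 → after 1×micro: -4 ⇒ (c0=2, c1=-2, c2=-4)
[Gauss-Seidel] macro 3: S0 reads c2=-4 → after 1×micro: 1; S1 reads c0=1 → after 2×micro: 3; S2 reads c1=3 → after 1×micro: 6 ⇒ (c0=1, c1=3, c2=6)
[Gauss-Seidel] macro 4: S0 reads c2=6 → after 1×micro: 2; S1 reads c0=2 → after 2×micro: -2; S2 reads c1=-2 → after 1×micro: -4 ⇒ (c0=2, c1=-2, c2=-4)
[Gauss-Seidel] macro 5: S0 reads c2=-4 → after 1×micro: 1; S1 reads c0=1 → after 2×micro: 3; S2 reads c1=3 → after 1×micro: 6 ⇒ (c0=1, c1=3, c2=6)
[Gauss-Seidel] macro 6: S0 reads c2=6 → after 1×micro: 2; S1 reads c0=2 → after 2×micro: -2; S2 reads c1=-2 → after 1×micro: -4 ⇒ (c0=2, c1=-2, c2=-4)
[Gauss-Seidel] macro 7: S0 reads c2=-4 → after 1×micro: 1; S1 reads c0=1 → after 2×micro: 3; S2 reads c1=3 → after 1×micro: 6 ⇒ (c0=1, c1=3, c2=6)
[Gauss-Seidel] macro 8: S0 reads c2=6 → after 1×micro: 2; S1 reads c0=2 → after 2×micro: -2; S2 reads c1=-2 → after 1×micro: -4 ⇒ (c0=2, c1=-2, c2=-4)
[Gauss-Seidel] macro 9: S0 reads c2=-4 → after 1×micro: 1; S1 reads c0=1 → after 2×micro: 3; S2 reads c1=3 → after 1×micro: 6 ⇒ (c0=1, c1=3, c2=6)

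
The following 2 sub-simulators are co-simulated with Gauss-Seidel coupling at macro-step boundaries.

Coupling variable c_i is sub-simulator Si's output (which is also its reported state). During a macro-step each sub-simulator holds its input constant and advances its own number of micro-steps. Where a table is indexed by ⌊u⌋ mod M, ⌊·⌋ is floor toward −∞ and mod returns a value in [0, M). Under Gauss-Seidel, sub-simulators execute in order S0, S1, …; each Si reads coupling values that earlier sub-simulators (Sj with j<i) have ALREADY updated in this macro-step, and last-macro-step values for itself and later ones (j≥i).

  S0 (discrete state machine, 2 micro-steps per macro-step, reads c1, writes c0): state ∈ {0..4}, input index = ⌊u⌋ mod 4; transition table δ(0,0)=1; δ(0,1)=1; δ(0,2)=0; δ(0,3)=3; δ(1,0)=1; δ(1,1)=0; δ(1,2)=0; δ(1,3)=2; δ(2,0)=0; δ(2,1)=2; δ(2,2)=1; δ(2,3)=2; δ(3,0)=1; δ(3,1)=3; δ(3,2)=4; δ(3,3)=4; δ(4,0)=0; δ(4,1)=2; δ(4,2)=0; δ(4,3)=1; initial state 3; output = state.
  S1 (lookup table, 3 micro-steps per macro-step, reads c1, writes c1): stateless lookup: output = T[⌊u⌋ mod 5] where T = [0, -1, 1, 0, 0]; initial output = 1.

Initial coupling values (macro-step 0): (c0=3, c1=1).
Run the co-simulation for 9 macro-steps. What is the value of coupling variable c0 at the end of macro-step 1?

c0 at macro-step 1 = 3

macro 1: S0 reads c1=1 → after 2×micro: 3; S1 reads c1=1 → after 3×micro: -1 ⇒ (c0=3, c1=-1)
macro 2: S0 reads c1=-1 → after 2×micro: 1; S1 reads c1=-1 → after 3×micro: 0 ⇒ (c0=1, c1=0)
macro 3: S0 reads c1=0 → after 2×micro: 1; S1 reads c1=0 → after 3×micro: 0 ⇒ (c0=1, c1=0)
macro 4: S0 reads c1=0 → after 2×micro: 1; S1 reads c1=0 → after 3×micro: 0 ⇒ (c0=1, c1=0)
macro 5: S0 reads c1=0 → after 2×micro: 1; S1 reads c1=0 → after 3×micro: 0 ⇒ (c0=1, c1=0)
macro 6: S0 reads c1=0 → after 2×micro: 1; S1 reads c1=0 → after 3×micro: 0 ⇒ (c0=1, c1=0)
macro 7: S0 reads c1=0 → after 2×micro: 1; S1 reads c1=0 → after 3×micro: 0 ⇒ (c0=1, c1=0)
macro 8: S0 reads c1=0 → after 2×micro: 1; S1 reads c1=0 → after 3×micro: 0 ⇒ (c0=1, c1=0)
macro 9: S0 reads c1=0 → after 2×micro: 1; S1 reads c1=0 → after 3×micro: 0 ⇒ (c0=1, c1=0)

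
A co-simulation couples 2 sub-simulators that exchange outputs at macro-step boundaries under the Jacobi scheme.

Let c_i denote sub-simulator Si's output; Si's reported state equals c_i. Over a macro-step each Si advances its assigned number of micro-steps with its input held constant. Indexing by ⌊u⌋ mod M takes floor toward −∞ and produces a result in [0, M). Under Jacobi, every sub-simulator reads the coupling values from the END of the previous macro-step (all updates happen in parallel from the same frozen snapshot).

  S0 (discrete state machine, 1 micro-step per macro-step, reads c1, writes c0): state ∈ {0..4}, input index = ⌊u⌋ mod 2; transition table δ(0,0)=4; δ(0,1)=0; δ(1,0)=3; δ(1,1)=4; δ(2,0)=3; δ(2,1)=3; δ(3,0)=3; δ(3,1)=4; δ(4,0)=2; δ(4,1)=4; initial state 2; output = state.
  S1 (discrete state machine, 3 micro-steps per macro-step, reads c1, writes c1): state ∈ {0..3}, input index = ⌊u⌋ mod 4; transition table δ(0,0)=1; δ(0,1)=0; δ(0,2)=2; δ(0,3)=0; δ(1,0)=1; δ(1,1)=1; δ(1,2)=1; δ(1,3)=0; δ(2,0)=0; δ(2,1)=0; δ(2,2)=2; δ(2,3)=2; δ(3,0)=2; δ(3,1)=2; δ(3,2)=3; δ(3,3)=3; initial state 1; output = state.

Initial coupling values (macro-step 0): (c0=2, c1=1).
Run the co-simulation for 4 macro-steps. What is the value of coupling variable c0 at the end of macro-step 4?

macro 1: S0 reads c1=1 → after 1×micro: 3; S1 reads c1=1 → after 3×micro: 1 ⇒ (c0=3, c1=1)
macro 2: S0 reads c1=1 → after 1×micro: 4; S1 reads c1=1 → after 3×micro: 1 ⇒ (c0=4, c1=1)
macro 3: S0 reads c1=1 → after 1×micro: 4; S1 reads c1=1 → after 3×micro: 1 ⇒ (c0=4, c1=1)
macro 4: S0 reads c1=1 → after 1×micro: 4; S1 reads c1=1 → after 3×micro: 1 ⇒ (c0=4, c1=1)

c0 at macro-step 4 = 4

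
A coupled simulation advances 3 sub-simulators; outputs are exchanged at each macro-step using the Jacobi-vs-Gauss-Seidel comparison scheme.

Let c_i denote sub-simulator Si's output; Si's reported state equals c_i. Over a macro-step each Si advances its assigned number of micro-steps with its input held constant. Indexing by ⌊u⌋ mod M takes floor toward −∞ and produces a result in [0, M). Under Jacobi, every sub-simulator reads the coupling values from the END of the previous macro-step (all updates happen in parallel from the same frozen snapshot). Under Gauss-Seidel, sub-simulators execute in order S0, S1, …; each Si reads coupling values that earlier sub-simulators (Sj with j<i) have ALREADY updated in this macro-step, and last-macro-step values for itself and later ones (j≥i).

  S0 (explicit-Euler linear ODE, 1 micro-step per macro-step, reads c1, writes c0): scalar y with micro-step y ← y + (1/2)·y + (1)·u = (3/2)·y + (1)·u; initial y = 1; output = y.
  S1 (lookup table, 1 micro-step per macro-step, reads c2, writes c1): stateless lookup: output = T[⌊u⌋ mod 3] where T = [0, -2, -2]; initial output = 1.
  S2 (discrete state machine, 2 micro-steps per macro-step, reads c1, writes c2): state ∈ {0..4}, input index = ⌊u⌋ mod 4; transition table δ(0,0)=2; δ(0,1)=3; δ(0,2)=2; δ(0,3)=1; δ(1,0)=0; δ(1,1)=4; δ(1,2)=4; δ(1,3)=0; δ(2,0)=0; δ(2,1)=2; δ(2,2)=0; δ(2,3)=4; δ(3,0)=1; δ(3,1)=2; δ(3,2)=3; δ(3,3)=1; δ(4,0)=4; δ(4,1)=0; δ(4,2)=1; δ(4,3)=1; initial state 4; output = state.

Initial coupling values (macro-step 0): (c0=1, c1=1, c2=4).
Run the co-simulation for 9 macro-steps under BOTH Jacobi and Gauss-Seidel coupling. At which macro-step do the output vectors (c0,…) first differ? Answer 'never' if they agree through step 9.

[Jacobi] macro 1: S0 reads c1=1 → after 1×micro: 5/2; S1 reads c2=4 → after 1×micro: -2; S2 reads c1=1 → after 2×micro: 3 ⇒ (c0=5/2, c1=-2, c2=3)
[Jacobi] macro 2: S0 reads c1=-2 → after 1×micro: 7/4; S1 reads c2=3 → after 1×micro: 0; S2 reads c1=-2 → after 2×micro: 3 ⇒ (c0=7/4, c1=0, c2=3)
[Jacobi] macro 3: S0 reads c1=0 → after 1×micro: 21/8; S1 reads c2=3 → after 1×micro: 0; S2 reads c1=0 → after 2×micro: 0 ⇒ (c0=21/8, c1=0, c2=0)
[Jacobi] macro 4: S0 reads c1=0 → after 1×micro: 63/16; S1 reads c2=0 → after 1×micro: 0; S2 reads c1=0 → after 2×micro: 0 ⇒ (c0=63/16, c1=0, c2=0)
[Jacobi] macro 5: S0 reads c1=0 → after 1×micro: 189/32; S1 reads c2=0 → after 1×micro: 0; S2 reads c1=0 → after 2×micro: 0 ⇒ (c0=189/32, c1=0, c2=0)
[Jacobi] macro 6: S0 reads c1=0 → after 1×micro: 567/64; S1 reads c2=0 → after 1×micro: 0; S2 reads c1=0 → after 2×micro: 0 ⇒ (c0=567/64, c1=0, c2=0)
[Jacobi] macro 7: S0 reads c1=0 → after 1×micro: 1701/128; S1 reads c2=0 → after 1×micro: 0; S2 reads c1=0 → after 2×micro: 0 ⇒ (c0=1701/128, c1=0, c2=0)
[Jacobi] macro 8: S0 reads c1=0 → after 1×micro: 5103/256; S1 reads c2=0 → after 1×micro: 0; S2 reads c1=0 → after 2×micro: 0 ⇒ (c0=5103/256, c1=0, c2=0)
[Jacobi] macro 9: S0 reads c1=0 → after 1×micro: 15309/512; S1 reads c2=0 → after 1×micro: 0; S2 reads c1=0 → after 2×micro: 0 ⇒ (c0=15309/512, c1=0, c2=0)
[Gauss-Seidel] macro 1: S0 reads c1=1 → after 1×micro: 5/2; S1 reads c2=4 → after 1×micro: -2; S2 reads c1=-2 → after 2×micro: 4 ⇒ (c0=5/2, c1=-2, c2=4)
[Gauss-Seidel] macro 2: S0 reads c1=-2 → after 1×micro: 7/4; S1 reads c2=4 → after 1×micro: -2; S2 reads c1=-2 → after 2×micro: 4 ⇒ (c0=7/4, c1=-2, c2=4)
[Gauss-Seidel] macro 3: S0 reads c1=-2 → after 1×micro: 5/8; S1 reads c2=4 → after 1×micro: -2; S2 reads c1=-2 → after 2×micro: 4 ⇒ (c0=5/8, c1=-2, c2=4)
[Gauss-Seidel] macro 4: S0 reads c1=-2 → after 1×micro: -17/16; S1 reads c2=4 → after 1×micro: -2; S2 reads c1=-2 → after 2×micro: 4 ⇒ (c0=-17/16, c1=-2, c2=4)
[Gauss-Seidel] macro 5: S0 reads c1=-2 → after 1×micro: -115/32; S1 reads c2=4 → after 1×micro: -2; S2 reads c1=-2 → after 2×micro: 4 ⇒ (c0=-115/32, c1=-2, c2=4)
[Gauss-Seidel] macro 6: S0 reads c1=-2 → after 1×micro: -473/64; S1 reads c2=4 → after 1×micro: -2; S2 reads c1=-2 → after 2×micro: 4 ⇒ (c0=-473/64, c1=-2, c2=4)
[Gauss-Seidel] macro 7: S0 reads c1=-2 → after 1×micro: -1675/128; S1 reads c2=4 → after 1×micro: -2; S2 reads c1=-2 → after 2×micro: 4 ⇒ (c0=-1675/128, c1=-2, c2=4)
[Gauss-Seidel] macro 8: S0 reads c1=-2 → after 1×micro: -5537/256; S1 reads c2=4 → after 1×micro: -2; S2 reads c1=-2 → after 2×micro: 4 ⇒ (c0=-5537/256, c1=-2, c2=4)
[Gauss-Seidel] macro 9: S0 reads c1=-2 → after 1×micro: -17635/512; S1 reads c2=4 → after 1×micro: -2; S2 reads c1=-2 → after 2×micro: 4 ⇒ (c0=-17635/512, c1=-2, c2=4)

first divergence at macro-step: 1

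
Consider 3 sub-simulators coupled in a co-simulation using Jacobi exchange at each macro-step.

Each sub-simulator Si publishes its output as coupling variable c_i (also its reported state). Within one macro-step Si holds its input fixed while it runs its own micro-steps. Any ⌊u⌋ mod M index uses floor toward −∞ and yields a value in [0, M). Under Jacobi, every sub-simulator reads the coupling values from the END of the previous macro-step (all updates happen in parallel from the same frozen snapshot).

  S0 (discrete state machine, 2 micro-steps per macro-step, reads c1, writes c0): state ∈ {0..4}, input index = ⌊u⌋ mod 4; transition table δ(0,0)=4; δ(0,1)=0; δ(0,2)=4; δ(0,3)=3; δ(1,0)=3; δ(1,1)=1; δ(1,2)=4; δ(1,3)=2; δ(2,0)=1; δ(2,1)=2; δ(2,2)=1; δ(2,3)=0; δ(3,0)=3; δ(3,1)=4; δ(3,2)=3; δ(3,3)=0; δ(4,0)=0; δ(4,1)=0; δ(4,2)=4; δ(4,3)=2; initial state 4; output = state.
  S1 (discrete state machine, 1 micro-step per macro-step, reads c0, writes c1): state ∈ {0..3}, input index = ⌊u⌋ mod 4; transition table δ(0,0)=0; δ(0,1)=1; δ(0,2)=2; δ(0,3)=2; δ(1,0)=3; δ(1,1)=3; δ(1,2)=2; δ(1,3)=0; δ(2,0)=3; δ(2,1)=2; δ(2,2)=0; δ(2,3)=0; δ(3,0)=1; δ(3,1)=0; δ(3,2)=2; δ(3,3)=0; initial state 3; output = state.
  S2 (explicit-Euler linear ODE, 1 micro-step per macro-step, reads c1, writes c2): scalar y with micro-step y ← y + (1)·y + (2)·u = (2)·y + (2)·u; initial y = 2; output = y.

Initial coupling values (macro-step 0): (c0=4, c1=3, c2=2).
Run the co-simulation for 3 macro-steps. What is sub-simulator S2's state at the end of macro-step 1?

macro 1: S0 reads c1=3 → after 2×micro: 0; S1 reads c0=4 → after 1×micro: 1; S2 reads c1=3 → after 1×micro: 10 ⇒ (c0=0, c1=1, c2=10)
macro 2: S0 reads c1=1 → after 2×micro: 0; S1 reads c0=0 → after 1×micro: 3; S2 reads c1=1 → after 1×micro: 22 ⇒ (c0=0, c1=3, c2=22)
macro 3: S0 reads c1=3 → after 2×micro: 0; S1 reads c0=0 → after 1×micro: 1; S2 reads c1=3 → after 1×micro: 50 ⇒ (c0=0, c1=1, c2=50)

S2 state at macro-step 1 = 10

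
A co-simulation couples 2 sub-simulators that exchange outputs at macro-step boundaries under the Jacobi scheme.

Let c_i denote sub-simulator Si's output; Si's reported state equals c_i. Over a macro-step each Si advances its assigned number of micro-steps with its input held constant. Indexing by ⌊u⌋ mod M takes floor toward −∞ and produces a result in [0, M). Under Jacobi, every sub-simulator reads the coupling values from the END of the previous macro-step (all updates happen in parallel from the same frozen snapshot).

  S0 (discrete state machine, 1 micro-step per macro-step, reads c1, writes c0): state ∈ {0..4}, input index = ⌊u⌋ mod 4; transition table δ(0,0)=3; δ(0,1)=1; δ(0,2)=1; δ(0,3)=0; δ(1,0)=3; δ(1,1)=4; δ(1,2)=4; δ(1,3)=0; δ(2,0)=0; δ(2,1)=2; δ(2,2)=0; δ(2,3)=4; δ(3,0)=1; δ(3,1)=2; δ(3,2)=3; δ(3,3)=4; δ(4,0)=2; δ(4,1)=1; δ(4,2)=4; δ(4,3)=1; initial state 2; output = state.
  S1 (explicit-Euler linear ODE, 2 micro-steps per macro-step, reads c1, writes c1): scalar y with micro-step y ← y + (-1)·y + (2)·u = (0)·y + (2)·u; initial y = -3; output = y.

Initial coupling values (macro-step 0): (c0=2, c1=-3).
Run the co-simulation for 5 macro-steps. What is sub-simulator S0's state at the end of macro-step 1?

S0 state at macro-step 1 = 2

macro 1: S0 reads c1=-3 → after 1×micro: 2; S1 reads c1=-3 → after 2×micro: -6 ⇒ (c0=2, c1=-6)
macro 2: S0 reads c1=-6 → after 1×micro: 0; S1 reads c1=-6 → after 2×micro: -12 ⇒ (c0=0, c1=-12)
macro 3: S0 reads c1=-12 → after 1×micro: 3; S1 reads c1=-12 → after 2×micro: -24 ⇒ (c0=3, c1=-24)
macro 4: S0 reads c1=-24 → after 1×micro: 1; S1 reads c1=-24 → after 2×micro: -48 ⇒ (c0=1, c1=-48)
macro 5: S0 reads c1=-48 → after 1×micro: 3; S1 reads c1=-48 → after 2×micro: -96 ⇒ (c0=3, c1=-96)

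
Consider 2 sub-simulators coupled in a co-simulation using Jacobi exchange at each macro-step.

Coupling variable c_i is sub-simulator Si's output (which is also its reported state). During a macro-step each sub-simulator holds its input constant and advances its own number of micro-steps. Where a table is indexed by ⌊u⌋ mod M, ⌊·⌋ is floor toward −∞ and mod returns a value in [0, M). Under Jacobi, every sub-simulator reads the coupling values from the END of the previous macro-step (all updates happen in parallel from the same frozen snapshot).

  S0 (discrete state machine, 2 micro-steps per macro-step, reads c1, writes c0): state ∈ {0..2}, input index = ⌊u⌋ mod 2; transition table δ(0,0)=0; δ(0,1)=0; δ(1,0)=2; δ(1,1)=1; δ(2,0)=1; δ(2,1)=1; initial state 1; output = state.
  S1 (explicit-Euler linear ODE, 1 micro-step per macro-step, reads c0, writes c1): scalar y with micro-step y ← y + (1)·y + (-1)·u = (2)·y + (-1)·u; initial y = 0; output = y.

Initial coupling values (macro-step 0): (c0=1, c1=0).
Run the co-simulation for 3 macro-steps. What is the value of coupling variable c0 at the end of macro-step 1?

macro 1: S0 reads c1=0 → after 2×micro: 1; S1 reads c0=1 → after 1×micro: -1 ⇒ (c0=1, c1=-1)
macro 2: S0 reads c1=-1 → after 2×micro: 1; S1 reads c0=1 → after 1×micro: -3 ⇒ (c0=1, c1=-3)
macro 3: S0 reads c1=-3 → after 2×micro: 1; S1 reads c0=1 → after 1×micro: -7 ⇒ (c0=1, c1=-7)

c0 at macro-step 1 = 1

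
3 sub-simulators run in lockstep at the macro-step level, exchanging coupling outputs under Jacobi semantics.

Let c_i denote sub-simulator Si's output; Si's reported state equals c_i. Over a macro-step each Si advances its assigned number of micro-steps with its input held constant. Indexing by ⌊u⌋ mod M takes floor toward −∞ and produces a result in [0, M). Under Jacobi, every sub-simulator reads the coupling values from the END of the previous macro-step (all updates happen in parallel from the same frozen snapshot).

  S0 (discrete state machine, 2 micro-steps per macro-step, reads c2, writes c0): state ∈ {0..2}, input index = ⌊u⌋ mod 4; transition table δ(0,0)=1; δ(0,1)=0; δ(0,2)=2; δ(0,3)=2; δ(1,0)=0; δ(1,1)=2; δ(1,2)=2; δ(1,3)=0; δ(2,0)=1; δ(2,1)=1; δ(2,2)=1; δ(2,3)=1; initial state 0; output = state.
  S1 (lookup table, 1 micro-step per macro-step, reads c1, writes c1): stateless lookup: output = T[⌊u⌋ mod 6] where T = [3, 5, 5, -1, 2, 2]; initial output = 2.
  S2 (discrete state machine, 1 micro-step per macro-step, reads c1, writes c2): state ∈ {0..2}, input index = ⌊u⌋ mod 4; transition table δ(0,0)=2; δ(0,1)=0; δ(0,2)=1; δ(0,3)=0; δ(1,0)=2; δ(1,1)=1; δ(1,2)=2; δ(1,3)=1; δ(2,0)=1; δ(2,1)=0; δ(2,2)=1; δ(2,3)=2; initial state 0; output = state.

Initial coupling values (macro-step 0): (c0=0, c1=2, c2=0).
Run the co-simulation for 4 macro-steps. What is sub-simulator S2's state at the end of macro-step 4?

macro 1: S0 reads c2=0 → after 2×micro: 0; S1 reads c1=2 → after 1×micro: 5; S2 reads c1=2 → after 1×micro: 1 ⇒ (c0=0, c1=5, c2=1)
macro 2: S0 reads c2=1 → after 2×micro: 0; S1 reads c1=5 → after 1×micro: 2; S2 reads c1=5 → after 1×micro: 1 ⇒ (c0=0, c1=2, c2=1)
macro 3: S0 reads c2=1 → after 2×micro: 0; S1 reads c1=2 → after 1×micro: 5; S2 reads c1=2 → after 1×micro: 2 ⇒ (c0=0, c1=5, c2=2)
macro 4: S0 reads c2=2 → after 2×micro: 1; S1 reads c1=5 → after 1×micro: 2; S2 reads c1=5 → after 1×micro: 0 ⇒ (c0=1, c1=2, c2=0)

S2 state at macro-step 4 = 0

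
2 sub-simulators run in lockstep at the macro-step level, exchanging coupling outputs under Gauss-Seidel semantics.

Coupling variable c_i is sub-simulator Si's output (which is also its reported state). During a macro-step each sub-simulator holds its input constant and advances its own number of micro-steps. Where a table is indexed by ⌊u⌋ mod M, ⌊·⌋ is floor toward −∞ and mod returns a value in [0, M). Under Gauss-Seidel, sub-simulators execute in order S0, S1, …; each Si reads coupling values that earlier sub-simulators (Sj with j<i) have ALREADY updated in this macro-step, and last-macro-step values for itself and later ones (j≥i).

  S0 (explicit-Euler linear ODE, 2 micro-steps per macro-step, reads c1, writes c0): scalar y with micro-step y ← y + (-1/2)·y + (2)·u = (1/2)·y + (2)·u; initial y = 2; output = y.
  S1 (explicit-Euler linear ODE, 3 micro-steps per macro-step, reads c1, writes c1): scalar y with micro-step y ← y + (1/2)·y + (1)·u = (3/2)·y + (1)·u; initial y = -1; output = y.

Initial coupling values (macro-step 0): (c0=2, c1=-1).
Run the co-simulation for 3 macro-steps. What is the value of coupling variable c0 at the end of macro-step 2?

macro 1: S0 reads c1=-1 → after 2×micro: -5/2; S1 reads c1=-1 → after 3×micro: -65/8 ⇒ (c0=-5/2, c1=-65/8)
macro 2: S0 reads c1=-65/8 → after 2×micro: -25; S1 reads c1=-65/8 → after 3×micro: -4225/64 ⇒ (c0=-25, c1=-4225/64)
macro 3: S0 reads c1=-4225/64 → after 2×micro: -13075/64; S1 reads c1=-4225/64 → after 3×micro: -274625/512 ⇒ (c0=-13075/64, c1=-274625/512)

c0 at macro-step 2 = -25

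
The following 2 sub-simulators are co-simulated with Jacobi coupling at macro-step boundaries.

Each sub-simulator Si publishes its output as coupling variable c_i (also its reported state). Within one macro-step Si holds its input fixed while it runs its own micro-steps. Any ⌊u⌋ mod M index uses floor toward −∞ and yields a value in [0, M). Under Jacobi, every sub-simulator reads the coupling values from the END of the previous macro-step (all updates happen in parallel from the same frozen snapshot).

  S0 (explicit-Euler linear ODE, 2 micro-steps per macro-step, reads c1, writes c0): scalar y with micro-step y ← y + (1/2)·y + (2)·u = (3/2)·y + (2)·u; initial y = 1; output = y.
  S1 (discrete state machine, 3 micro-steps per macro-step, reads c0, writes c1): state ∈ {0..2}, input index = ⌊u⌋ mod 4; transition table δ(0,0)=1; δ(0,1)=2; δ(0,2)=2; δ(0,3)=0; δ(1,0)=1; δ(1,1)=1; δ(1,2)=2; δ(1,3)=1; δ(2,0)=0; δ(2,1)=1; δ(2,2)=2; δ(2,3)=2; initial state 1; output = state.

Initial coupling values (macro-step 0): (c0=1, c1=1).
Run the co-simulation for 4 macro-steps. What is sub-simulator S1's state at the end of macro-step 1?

macro 1: S0 reads c1=1 → after 2×micro: 29/4; S1 reads c0=1 → after 3×micro: 1 ⇒ (c0=29/4, c1=1)
macro 2: S0 reads c1=1 → after 2×micro: 341/16; S1 reads c0=29/4 → after 3×micro: 1 ⇒ (c0=341/16, c1=1)
macro 3: S0 reads c1=1 → after 2×micro: 3389/64; S1 reads c0=341/16 → after 3×micro: 1 ⇒ (c0=3389/64, c1=1)
macro 4: S0 reads c1=1 → after 2×micro: 31781/256; S1 reads c0=3389/64 → after 3×micro: 1 ⇒ (c0=31781/256, c1=1)

S1 state at macro-step 1 = 1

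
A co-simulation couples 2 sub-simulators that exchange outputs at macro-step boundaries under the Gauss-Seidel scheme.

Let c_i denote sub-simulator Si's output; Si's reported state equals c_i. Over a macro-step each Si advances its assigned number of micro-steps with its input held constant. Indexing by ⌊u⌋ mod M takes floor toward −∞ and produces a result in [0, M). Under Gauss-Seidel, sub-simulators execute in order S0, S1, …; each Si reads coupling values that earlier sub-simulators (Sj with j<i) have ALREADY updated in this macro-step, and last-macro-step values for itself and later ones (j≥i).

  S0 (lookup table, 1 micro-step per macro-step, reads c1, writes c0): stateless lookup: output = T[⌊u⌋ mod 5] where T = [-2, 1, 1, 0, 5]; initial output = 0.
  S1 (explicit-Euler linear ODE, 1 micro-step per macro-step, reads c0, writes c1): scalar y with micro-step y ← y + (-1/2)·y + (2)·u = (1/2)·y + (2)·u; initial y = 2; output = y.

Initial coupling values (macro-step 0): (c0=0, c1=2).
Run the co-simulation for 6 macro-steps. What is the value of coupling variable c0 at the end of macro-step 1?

c0 at macro-step 1 = 1

macro 1: S0 reads c1=2 → after 1×micro: 1; S1 reads c0=1 → after 1×micro: 3 ⇒ (c0=1, c1=3)
macro 2: S0 reads c1=3 → after 1×micro: 0; S1 reads c0=0 → after 1×micro: 3/2 ⇒ (c0=0, c1=3/2)
macro 3: S0 reads c1=3/2 → after 1×micro: 1; S1 reads c0=1 → after 1×micro: 11/4 ⇒ (c0=1, c1=11/4)
macro 4: S0 reads c1=11/4 → after 1×micro: 1; S1 reads c0=1 → after 1×micro: 27/8 ⇒ (c0=1, c1=27/8)
macro 5: S0 reads c1=27/8 → after 1×micro: 0; S1 reads c0=0 → after 1×micro: 27/16 ⇒ (c0=0, c1=27/16)
macro 6: S0 reads c1=27/16 → after 1×micro: 1; S1 reads c0=1 → after 1×micro: 91/32 ⇒ (c0=1, c1=91/32)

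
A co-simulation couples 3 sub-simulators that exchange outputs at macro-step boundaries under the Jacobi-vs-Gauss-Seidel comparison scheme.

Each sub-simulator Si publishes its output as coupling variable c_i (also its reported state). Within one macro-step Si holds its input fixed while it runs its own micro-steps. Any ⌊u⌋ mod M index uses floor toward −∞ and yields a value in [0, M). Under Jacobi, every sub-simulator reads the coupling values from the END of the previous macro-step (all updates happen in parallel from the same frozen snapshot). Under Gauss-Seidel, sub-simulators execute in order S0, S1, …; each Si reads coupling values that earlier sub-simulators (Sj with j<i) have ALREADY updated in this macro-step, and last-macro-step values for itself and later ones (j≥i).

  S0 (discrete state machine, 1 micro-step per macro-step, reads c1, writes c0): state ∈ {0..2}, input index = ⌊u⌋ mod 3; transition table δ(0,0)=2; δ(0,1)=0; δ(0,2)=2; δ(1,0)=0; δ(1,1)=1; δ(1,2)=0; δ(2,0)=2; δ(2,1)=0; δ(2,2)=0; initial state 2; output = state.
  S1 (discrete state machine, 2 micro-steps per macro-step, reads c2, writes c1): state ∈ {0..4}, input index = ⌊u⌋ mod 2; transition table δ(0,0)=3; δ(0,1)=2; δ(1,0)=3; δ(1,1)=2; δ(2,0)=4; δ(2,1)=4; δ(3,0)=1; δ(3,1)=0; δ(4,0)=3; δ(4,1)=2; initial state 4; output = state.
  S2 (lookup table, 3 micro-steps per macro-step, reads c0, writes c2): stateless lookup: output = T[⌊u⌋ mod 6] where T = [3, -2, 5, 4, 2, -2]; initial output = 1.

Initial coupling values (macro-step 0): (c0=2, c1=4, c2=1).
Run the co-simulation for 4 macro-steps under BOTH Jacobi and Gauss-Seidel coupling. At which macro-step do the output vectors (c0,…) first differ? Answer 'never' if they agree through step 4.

first divergence at macro-step: 1

[Jacobi] macro 1: S0 reads c1=4 → after 1×micro: 0; S1 reads c2=1 → after 2×micro: 4; S2 reads c0=2 → after 3×micro: 5 ⇒ (c0=0, c1=4, c2=5)
[Jacobi] macro 2: S0 reads c1=4 → after 1×micro: 0; S1 reads c2=5 → after 2×micro: 4; S2 reads c0=0 → after 3×micro: 3 ⇒ (c0=0, c1=4, c2=3)
[Jacobi] macro 3: S0 reads c1=4 → after 1×micro: 0; S1 reads c2=3 → after 2×micro: 4; S2 reads c0=0 → after 3×micro: 3 ⇒ (c0=0, c1=4, c2=3)
[Jacobi] macro 4: S0 reads c1=4 → after 1×micro: 0; S1 reads c2=3 → after 2×micro: 4; S2 reads c0=0 → after 3×micro: 3 ⇒ (c0=0, c1=4, c2=3)
[Gauss-Seidel] macro 1: S0 reads c1=4 → after 1×micro: 0; S1 reads c2=1 → after 2×micro: 4; S2 reads c0=0 → after 3×micro: 3 ⇒ (c0=0, c1=4, c2=3)
[Gauss-Seidel] macro 2: S0 reads c1=4 → after 1×micro: 0; S1 reads c2=3 → after 2×micro: 4; S2 reads c0=0 → after 3×micro: 3 ⇒ (c0=0, c1=4, c2=3)
[Gauss-Seidel] macro 3: S0 reads c1=4 → after 1×micro: 0; S1 reads c2=3 → after 2×micro: 4; S2 reads c0=0 → after 3×micro: 3 ⇒ (c0=0, c1=4, c2=3)
[Gauss-Seidel] macro 4: S0 reads c1=4 → after 1×micro: 0; S1 reads c2=3 → after 2×micro: 4; S2 reads c0=0 → after 3×micro: 3 ⇒ (c0=0, c1=4, c2=3)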